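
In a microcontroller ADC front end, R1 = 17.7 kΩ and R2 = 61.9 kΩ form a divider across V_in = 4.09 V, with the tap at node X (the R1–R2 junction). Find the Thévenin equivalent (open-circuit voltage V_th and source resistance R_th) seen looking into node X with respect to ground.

V_th ≈ 3.18 V, R_th ≈ 13.8 kΩ

Open-circuit (no load on X): V_th = V_in · R2/(R1 + R2) = 4.09 × 61.9/(17.70 + 61.9) = 3.181 V.
Looking into X with the source shorted: R_th = R1·R2/(R1+R2) = 17.70 × 61.9/79.60 = 13.76 kΩ.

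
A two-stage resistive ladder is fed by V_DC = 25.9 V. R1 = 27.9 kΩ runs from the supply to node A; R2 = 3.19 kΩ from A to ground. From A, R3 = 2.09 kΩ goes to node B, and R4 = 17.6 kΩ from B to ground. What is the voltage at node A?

Looking into the second stage from A: R3 + R4 = 19.69 kΩ appears in parallel with R2.
Effective lower resistance at A: R2 ‖ 19.69 = 2.745 kΩ.
So V_A = 25.9 × 0.08958 = 2.320 V.

V_A ≈ 2.32 V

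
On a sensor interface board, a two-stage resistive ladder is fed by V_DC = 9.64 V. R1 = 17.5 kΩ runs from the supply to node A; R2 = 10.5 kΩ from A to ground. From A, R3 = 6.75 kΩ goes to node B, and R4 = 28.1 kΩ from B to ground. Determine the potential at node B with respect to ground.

Looking into the second stage from A: R3 + R4 = 34.85 kΩ appears in parallel with R2.
Effective lower resistance at A: R2 ‖ 34.85 = 8.069 kΩ.
First divider: V_A = V_DC · 8.069/(17.5 + 8.069) = 3.042 V.
Stage 2 is unloaded, so V_B = V_A · R4/(R3+R4) = 3.042 × 28.1/34.85 = 2.453 V.

V_B ≈ 2.45 V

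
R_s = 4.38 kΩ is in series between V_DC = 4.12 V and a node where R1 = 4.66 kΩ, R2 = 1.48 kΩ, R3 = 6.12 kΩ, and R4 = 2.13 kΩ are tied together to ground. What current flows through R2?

I ≈ 0.363 mA

Equivalent of the parallel group: R_p = 0.6565 kΩ.
V_A by voltage divider: V_A = 4.12 × 0.6565/(4.38 + 0.6565) = 0.5371 V.
I(R2) = V_A / R2 = 0.5371/1.48 = 0.3629 mA.
(Check via current divider: I_total = 0.8180 mA; share G_k/ΣG = 0.4436 → same result.)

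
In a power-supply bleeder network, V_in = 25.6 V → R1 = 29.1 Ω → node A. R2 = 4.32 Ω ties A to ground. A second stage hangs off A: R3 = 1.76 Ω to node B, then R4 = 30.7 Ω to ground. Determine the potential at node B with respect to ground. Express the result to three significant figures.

Node A sees R2 in parallel with the series input of stage 2, R3 + R4 = 32.46 Ω.
Effective lower resistance at A: R2 ‖ 32.46 = 3.813 Ω.
First divider: V_A = V_in · 3.813/(29.1 + 3.813) = 2.966 V.
V_B = V_A × 0.9458 = 2.805 V.

V_B ≈ 2.80 V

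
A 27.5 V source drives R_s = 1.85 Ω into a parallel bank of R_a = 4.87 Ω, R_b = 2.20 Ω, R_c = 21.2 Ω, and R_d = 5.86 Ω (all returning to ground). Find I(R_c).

Combine the parallel branches: R_p = (1/4.87 + 1/2.20 + 1/21.2 + 1/5.86)⁻¹ = 1.139 Ω.
V_A = 27.5 × 1.139/2.989 = 10.48 V.
Branch current I = V_A/R_c = 10.48/21.2 = 0.4944 A.

I ≈ 0.494 A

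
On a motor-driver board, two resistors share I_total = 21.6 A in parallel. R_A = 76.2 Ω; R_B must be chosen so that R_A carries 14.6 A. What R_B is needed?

The fraction through R_A equals R_B/(R_A+R_B).
With f = 0.6759, R_B = R_A · f/(1−f) = 76.2 × 2.086 = 158.9 Ω.

R_B ≈ 159 Ω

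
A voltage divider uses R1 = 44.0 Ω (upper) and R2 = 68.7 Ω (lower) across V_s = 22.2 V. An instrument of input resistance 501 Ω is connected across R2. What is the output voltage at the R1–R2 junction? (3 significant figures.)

First combine the lower leg with the load: R2 ‖ R_L = 60.42 Ω.
Then V_out = V_s · R2'/(R1 + R2') = 22.2 × 60.42/104.4 = 12.85 V.

V_out ≈ 12.8 V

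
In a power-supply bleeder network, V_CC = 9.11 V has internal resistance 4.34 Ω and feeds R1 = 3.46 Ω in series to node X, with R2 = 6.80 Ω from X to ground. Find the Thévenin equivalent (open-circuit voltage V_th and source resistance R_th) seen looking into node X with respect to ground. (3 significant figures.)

R1' = 4.34 + 3.46 = 7.800 Ω (source resistance + R1).
Open-circuit (no load on X): V_th = V_CC · R2/(R1' + R2) = 9.11 × 6.80/(7.800 + 6.80) = 4.243 V.
Zeroing V_CC shorts the top of R1' to ground, so R_th = R1' ‖ R2 = 3.633 Ω.

V_th ≈ 4.24 V, R_th ≈ 3.63 Ω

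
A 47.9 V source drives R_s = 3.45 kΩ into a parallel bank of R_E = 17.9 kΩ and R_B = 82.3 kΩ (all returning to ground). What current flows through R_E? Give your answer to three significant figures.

I ≈ 2.17 mA

Parallel bank: R_p = 1/(1/17.9 + 1/82.3) = 14.70 kΩ.
Node voltage V_A = V_s · R_p/(R_s + R_p) = 47.9 × 0.8099 = 38.80 V.
I(R_E) = V_A / R_E = 38.80/17.9 = 2.167 mA.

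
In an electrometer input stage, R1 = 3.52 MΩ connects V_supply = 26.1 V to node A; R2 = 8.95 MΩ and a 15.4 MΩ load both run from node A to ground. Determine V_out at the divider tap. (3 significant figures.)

First combine the lower leg with the load: R2 ‖ R_L = 5.660 MΩ.
Voltage divider with the loaded lower leg: V_out = 26.1 × 5.660/(3.52 + 5.660) = 26.1 × 0.6166 = 16.09 V.
(Unloaded it would be 18.7 V; the load pulls it down.)

V_out ≈ 16.1 V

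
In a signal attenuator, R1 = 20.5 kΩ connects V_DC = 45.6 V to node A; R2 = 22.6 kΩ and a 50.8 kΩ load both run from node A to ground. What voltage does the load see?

V_out ≈ 19.7 V

The load sits in parallel with R2, giving an effective lower resistance R2' = R2·R_L/(R2+R_L) = 15.64 kΩ.
Now apply the divider: V_out = 45.6 × 0.4328 = 19.73 V.
(Unloaded it would be 23.9 V; the load pulls it down.)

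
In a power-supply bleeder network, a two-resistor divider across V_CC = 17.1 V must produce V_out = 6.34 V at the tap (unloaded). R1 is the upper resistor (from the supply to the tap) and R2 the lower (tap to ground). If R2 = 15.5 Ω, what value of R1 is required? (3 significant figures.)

R1 ≈ 26.3 Ω

The divider ratio is R2/(R1+R2) = 6.34/17.1 = 0.3708.
So R1 = R2 · (V_CC/V_out − 1) = 15.5 × (17.1/6.34 − 1) = 15.5 × 1.697 = 26.31 Ω.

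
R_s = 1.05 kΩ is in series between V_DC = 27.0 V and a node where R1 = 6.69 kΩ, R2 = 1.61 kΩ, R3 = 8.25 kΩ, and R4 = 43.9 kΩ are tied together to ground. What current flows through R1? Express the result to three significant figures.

Equivalent of the parallel group: R_p = 1.093 kΩ.
V_A = 27.0 × 1.093/2.143 = 13.77 V.
I(R1) = V_A / R1 = 13.77/6.69 = 2.059 mA.

I ≈ 2.06 mA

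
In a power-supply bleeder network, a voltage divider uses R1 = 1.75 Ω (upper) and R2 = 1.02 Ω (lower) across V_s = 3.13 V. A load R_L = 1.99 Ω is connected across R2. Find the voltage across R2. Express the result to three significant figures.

First combine the lower leg with the load: R2 ‖ R_L = 0.6744 Ω.
Now apply the divider: V_out = 3.13 × 0.2782 = 0.8706 V.

V_out ≈ 0.871 V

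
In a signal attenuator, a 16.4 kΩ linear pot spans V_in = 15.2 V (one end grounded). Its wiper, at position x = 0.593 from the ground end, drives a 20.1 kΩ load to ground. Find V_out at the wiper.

V_out ≈ 7.53 V

Lower segment x·R_p = 9.725 kΩ; upper segment (1−x)·R_p = 6.675 kΩ.
Lower segment in parallel with the load: 9.725 ‖ 20.1 = 6.554 kΩ.
Then V_out = V_in · 6.554/(6.675 + 6.554) = 7.531 V.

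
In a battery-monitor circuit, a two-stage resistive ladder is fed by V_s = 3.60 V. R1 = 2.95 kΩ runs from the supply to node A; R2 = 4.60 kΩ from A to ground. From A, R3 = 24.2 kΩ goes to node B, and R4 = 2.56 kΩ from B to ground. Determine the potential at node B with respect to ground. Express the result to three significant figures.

V_B ≈ 0.197 V

Node A sees R2 in parallel with the series input of stage 2, R3 + R4 = 26.76 kΩ.
R2 ‖ (R3+R4) = 3.925 kΩ.
First divider: V_A = V_s · 3.925/(2.95 + 3.925) = 2.055 V.
Stage 2 is unloaded, so V_B = V_A · R4/(R3+R4) = 2.055 × 2.56/26.76 = 0.1966 V.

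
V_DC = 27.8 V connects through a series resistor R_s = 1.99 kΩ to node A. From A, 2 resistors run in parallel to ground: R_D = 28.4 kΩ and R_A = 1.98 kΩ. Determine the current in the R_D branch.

I ≈ 0.472 mA

Parallel bank: R_p = 1/(1/28.4 + 1/1.98) = 1.851 kΩ.
Node voltage V_A = V_DC · R_p/(R_s + R_p) = 27.8 × 0.4819 = 13.40 V.
Branch current I = V_A/R_D = 13.40/28.4 = 0.4717 mA.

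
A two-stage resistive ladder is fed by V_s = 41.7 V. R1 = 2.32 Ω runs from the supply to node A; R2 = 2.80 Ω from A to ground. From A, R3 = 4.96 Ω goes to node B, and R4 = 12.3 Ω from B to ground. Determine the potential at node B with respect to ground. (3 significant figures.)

Looking into the second stage from A: R3 + R4 = 17.26 Ω appears in parallel with R2.
R2 ‖ (R3+R4) = 2.409 Ω.
V_A = 41.7 × 2.409/(2.32 + 2.409) = 21.24 V.
Stage 2 is unloaded, so V_B = V_A · R4/(R3+R4) = 21.24 × 12.3/17.26 = 15.14 V.

V_B ≈ 15.1 V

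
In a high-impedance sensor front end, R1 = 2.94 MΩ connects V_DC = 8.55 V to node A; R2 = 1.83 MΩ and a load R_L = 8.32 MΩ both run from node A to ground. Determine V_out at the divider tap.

R2 ‖ R_L = (1.83 × 8.32)/(1.83 + 8.32) = 1.500 MΩ.
Then V_out = V_DC · R2'/(R1 + R2') = 8.55 × 1.500/4.440 = 2.889 V.
(Unloaded it would be 3.28 V; the load pulls it down.)

V_out ≈ 2.89 V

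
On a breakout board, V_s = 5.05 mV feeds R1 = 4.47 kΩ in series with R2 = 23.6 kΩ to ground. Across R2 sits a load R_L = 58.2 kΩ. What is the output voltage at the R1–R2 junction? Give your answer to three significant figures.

V_out ≈ 3.99 mV

The load sits in parallel with R2, giving an effective lower resistance R2' = R2·R_L/(R2+R_L) = 16.79 kΩ.
Voltage divider with the loaded lower leg: V_out = 5.05 × 16.79/(4.47 + 16.79) = 5.05 × 0.7898 = 3.988 mV.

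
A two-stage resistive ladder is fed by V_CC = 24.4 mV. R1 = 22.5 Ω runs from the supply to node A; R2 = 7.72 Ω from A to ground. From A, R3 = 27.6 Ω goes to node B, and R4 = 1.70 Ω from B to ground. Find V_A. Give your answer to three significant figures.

V_A ≈ 5.21 mV

Looking into the second stage from A: R3 + R4 = 29.30 Ω appears in parallel with R2.
Effective lower resistance at A: R2 ‖ 29.30 = 6.110 Ω.
First divider: V_A = V_CC · 6.110/(22.5 + 6.110) = 5.211 mV.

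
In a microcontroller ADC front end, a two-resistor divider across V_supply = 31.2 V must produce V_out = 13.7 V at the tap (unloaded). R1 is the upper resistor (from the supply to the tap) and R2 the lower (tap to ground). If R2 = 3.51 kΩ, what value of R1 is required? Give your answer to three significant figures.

V_out/V_supply = R2/(R1+R2) = 0.4391.
Rearranging, R1 = R2·(1−k)/k = 3.51 × 1.277 = 4.484 kΩ.

R1 ≈ 4.48 kΩ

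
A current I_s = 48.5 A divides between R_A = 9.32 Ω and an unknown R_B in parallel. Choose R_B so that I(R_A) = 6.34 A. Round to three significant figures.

Two-branch current divider: I_A = I_s · R_B/(R_A + R_B).
6.34/48.5 = R_B/(R_A + R_B) → R_B = R_A · (0.1307)/(1 − 0.1307) = 9.32 × 0.1504 = 1.402 Ω.

R_B ≈ 1.40 Ω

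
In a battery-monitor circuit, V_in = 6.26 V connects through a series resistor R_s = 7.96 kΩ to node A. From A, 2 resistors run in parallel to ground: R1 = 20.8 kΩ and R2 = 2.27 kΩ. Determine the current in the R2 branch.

I ≈ 0.564 mA

Combine the parallel branches: R_p = (1/20.8 + 1/2.27)⁻¹ = 2.047 kΩ.
Node voltage V_A = V_in · R_p/(R_s + R_p) = 6.26 × 0.2045 = 1.280 V.
Branch current I = V_A/R2 = 1.280/2.27 = 0.5640 mA.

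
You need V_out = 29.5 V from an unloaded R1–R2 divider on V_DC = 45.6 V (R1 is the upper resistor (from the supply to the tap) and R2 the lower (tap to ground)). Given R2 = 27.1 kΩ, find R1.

R1 ≈ 14.8 kΩ

Required fraction k = V_out/V_DC = 0.6469.
So R1 = R2 · (V_DC/V_out − 1) = 27.1 × (45.6/29.5 − 1) = 27.1 × 0.5458 = 14.79 kΩ.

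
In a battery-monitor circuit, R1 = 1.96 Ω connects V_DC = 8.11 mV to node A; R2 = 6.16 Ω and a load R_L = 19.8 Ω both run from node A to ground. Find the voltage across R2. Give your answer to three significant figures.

V_out ≈ 5.72 mV

The load sits in parallel with R2, giving an effective lower resistance R2' = R2·R_L/(R2+R_L) = 4.698 Ω.
Now apply the divider: V_out = 8.11 × 0.7056 = 5.723 mV.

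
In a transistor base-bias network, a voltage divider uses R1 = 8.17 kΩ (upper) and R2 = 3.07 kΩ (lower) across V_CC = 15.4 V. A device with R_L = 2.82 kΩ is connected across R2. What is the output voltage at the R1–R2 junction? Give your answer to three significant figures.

The load sits in parallel with R2, giving an effective lower resistance R2' = R2·R_L/(R2+R_L) = 1.470 kΩ.
Now apply the divider: V_out = 15.4 × 0.1525 = 2.348 V.
(Unloaded it would be 4.21 V; the load pulls it down.)

V_out ≈ 2.35 V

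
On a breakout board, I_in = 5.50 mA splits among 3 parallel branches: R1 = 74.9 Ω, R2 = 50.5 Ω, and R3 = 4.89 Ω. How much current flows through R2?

Total conductance ΣG = 1/74.9 + 1/50.5 + 1/4.89 = 0.2377 (units of 1/Ω).
By the current-divider rule, I = I_in · G_k/ΣG = 5.50 × 0.08332 = 0.4583 mA.

I ≈ 0.458 mA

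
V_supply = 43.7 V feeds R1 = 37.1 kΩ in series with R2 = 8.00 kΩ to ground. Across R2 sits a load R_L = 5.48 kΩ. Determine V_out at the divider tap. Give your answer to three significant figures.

First combine the lower leg with the load: R2 ‖ R_L = 3.252 kΩ.
Now apply the divider: V_out = 43.7 × 0.08060 = 3.522 V.

V_out ≈ 3.52 V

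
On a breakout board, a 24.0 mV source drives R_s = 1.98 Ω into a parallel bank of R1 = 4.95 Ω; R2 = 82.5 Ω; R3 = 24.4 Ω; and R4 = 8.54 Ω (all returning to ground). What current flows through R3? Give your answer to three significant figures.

I ≈ 0.566 mA

Combine the parallel branches: R_p = (1/4.95 + 1/82.5 + 1/24.4 + 1/8.54)⁻¹ = 2.687 Ω.
V_A = 24.0 × 2.687/4.667 = 13.82 mV.
Branch current I = V_A/R3 = 13.82/24.4 = 0.5663 mA.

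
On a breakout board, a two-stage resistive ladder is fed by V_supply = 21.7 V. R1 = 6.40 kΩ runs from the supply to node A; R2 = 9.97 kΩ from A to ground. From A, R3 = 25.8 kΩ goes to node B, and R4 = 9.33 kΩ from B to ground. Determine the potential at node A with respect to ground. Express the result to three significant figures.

Looking into the second stage from A: R3 + R4 = 35.13 kΩ appears in parallel with R2.
R2 ‖ (R3+R4) = 7.766 kΩ.
So V_A = 21.7 × 0.5482 = 11.90 V.

V_A ≈ 11.9 V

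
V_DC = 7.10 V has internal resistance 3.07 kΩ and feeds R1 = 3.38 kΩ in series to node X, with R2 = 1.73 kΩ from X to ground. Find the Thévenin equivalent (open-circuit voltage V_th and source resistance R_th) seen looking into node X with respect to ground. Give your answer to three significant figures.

R1' = 3.07 + 3.38 = 6.450 kΩ (source resistance + R1).
Open-circuit (no load on X): V_th = V_DC · R2/(R1' + R2) = 7.10 × 1.73/(6.450 + 1.73) = 1.502 V.
Looking into X with the source shorted: R_th = R1'·R2/(R1'+R2) = 6.450 × 1.73/8.180 = 1.364 kΩ.

V_th ≈ 1.50 V, R_th ≈ 1.36 kΩ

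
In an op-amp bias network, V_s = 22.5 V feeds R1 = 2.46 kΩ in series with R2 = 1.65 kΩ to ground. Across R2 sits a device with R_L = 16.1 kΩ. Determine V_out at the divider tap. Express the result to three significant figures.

V_out ≈ 8.51 V

R2 ‖ R_L = (1.65 × 16.1)/(1.65 + 16.1) = 1.497 kΩ.
Now apply the divider: V_out = 22.5 × 0.3783 = 8.511 V.
(Unloaded it would be 9.03 V; the load pulls it down.)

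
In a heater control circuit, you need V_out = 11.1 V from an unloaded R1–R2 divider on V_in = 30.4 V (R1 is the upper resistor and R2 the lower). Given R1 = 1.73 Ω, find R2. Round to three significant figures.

R2 ≈ 0.995 Ω

V_out/V_in = R2/(R1+R2) = 0.3651.
R2 = R1 · 0.3651/(1 − 0.3651) = 0.9950 Ω.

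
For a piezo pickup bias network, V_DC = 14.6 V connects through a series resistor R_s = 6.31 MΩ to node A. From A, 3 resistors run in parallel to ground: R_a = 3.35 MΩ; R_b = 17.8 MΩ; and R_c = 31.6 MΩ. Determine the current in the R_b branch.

Equivalent of the parallel group: R_p = 2.588 MΩ.
V_A = 14.6 × 2.588/8.898 = 4.247 V.
I(R_b) = V_A / R_b = 4.247/17.8 = 0.2386 µA.

I ≈ 0.239 µA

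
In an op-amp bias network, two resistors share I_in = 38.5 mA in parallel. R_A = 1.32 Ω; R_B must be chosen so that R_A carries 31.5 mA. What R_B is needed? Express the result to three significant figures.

R_B ≈ 5.94 Ω

Two-branch current divider: I_A = I_in · R_B/(R_A + R_B).
With f = 0.8182, R_B = R_A · f/(1−f) = 1.32 × 4.500 = 5.940 Ω.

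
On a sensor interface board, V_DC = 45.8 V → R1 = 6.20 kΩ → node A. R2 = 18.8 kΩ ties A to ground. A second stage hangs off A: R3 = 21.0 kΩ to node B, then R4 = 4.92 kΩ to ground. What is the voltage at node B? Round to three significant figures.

V_B ≈ 5.54 V

The second stage (R3 + R4 = 25.92 kΩ) loads node A in parallel with R2.
R2 ‖ (R3+R4) = 10.90 kΩ.
So V_A = 45.8 × 0.6374 = 29.19 V.
Then the unloaded second divider: V_B = V_A × R4/(R3+R4) = 29.19 × 0.1898 = 5.541 V.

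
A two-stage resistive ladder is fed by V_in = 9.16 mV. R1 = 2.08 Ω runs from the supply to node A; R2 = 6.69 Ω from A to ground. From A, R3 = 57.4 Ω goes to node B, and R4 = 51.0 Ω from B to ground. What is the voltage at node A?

Node A sees R2 in parallel with the series input of stage 2, R3 + R4 = 108.4 Ω.
Effective lower resistance at A: R2 ‖ 108.4 = 6.301 Ω.
V_A = 9.16 × 6.301/(2.08 + 6.301) = 6.887 mV.

V_A ≈ 6.89 mV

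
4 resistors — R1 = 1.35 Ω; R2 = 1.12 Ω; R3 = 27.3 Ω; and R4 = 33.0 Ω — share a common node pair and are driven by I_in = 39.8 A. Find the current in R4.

Conductances: ΣG = 1/1.35 + 1/1.12 + 1/27.3 + 1/33.0 = 1.701 (1/Ω).
Current divider: I(R4) = I_in · G_k/ΣG = 39.8 × (0.03030/1.701) = 39.8 × 0.01782 = 0.7092 A.

I ≈ 0.709 A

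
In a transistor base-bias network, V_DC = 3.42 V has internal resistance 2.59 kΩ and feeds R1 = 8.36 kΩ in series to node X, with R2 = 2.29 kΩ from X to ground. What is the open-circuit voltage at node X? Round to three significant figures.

V_th ≈ 0.592 V

R1' = 2.59 + 8.36 = 10.95 kΩ (source resistance + R1).
Open-circuit (no load on X): V_th = V_DC · R2/(R1' + R2) = 3.42 × 2.29/(10.95 + 2.29) = 0.5915 V.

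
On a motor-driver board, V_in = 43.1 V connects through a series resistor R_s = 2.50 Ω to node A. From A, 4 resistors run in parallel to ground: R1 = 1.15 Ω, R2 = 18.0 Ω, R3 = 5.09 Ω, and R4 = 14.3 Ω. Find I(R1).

Combine the parallel branches: R_p = (1/1.15 + 1/18.0 + 1/5.09 + 1/14.3)⁻¹ = 0.8393 Ω.
Node voltage V_A = V_in · R_p/(R_s + R_p) = 43.1 × 0.2513 = 10.83 V.
Branch current I = V_A/R1 = 10.83/1.15 = 9.420 A.

I ≈ 9.42 A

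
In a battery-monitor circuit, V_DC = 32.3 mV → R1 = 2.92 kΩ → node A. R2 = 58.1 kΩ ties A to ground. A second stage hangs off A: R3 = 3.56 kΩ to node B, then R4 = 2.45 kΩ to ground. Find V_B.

Looking into the second stage from A: R3 + R4 = 6.010 kΩ appears in parallel with R2.
R2 ‖ (R3+R4) = 5.447 kΩ.
So V_A = 32.3 × 0.6510 = 21.03 mV.
Stage 2 is unloaded, so V_B = V_A · R4/(R3+R4) = 21.03 × 2.45/6.010 = 8.572 mV.

V_B ≈ 8.57 mV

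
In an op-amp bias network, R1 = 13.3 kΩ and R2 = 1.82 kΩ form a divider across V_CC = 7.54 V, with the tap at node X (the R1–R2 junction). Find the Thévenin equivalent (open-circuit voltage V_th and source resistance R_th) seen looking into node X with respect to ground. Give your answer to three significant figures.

V_th ≈ 0.908 V, R_th ≈ 1.60 kΩ

V_th is the unloaded tap voltage: V_CC · R2/(R1+R2) = 7.54 × 0.1204 = 0.9076 V.
Looking into X with the source shorted: R_th = R1·R2/(R1+R2) = 13.30 × 1.82/15.12 = 1.601 kΩ.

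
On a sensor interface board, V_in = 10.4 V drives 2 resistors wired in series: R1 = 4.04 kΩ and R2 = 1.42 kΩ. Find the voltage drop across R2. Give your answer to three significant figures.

V ≈ 2.70 V

Series total: ΣR = 4.04 + 1.42 = 5.460 kΩ.
Voltage divider: V = V_in · (1.420 / 5.460) = 10.4 × 0.2601 = 2.705 V.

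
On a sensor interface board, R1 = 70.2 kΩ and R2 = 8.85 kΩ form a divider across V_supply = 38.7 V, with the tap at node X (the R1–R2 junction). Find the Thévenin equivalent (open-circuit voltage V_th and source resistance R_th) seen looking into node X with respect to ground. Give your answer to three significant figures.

V_th ≈ 4.33 V, R_th ≈ 7.86 kΩ

Open-circuit (no load on X): V_th = V_supply · R2/(R1 + R2) = 38.7 × 8.85/(70.20 + 8.85) = 4.333 V.
Looking into X with the source shorted: R_th = R1·R2/(R1+R2) = 70.20 × 8.85/79.05 = 7.859 kΩ.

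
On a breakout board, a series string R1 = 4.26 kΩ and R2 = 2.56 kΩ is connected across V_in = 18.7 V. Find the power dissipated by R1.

P ≈ 32.0 mW

Series current I = V_in/ΣR = 18.7/6.820 = 2.742 mA.
P = I²R = 7.518 × 4.26 = 32.03 mW.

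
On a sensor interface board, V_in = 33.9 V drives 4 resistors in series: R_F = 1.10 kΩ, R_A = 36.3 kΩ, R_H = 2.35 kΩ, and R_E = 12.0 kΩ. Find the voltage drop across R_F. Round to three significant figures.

V ≈ 0.721 V

Total series resistance ΣR = 1.10 + 36.3 + 2.35 + 12.0 = 51.75 kΩ.
By the voltage-divider rule, V = 33.9 × 1.100/51.75 = 0.7206 V.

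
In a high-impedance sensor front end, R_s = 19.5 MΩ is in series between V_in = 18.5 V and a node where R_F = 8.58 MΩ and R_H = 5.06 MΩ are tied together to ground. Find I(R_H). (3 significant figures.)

Combine the parallel branches: R_p = (1/8.58 + 1/5.06)⁻¹ = 3.183 MΩ.
V_A by voltage divider: V_A = 18.5 × 3.183/(19.5 + 3.183) = 2.596 V.
Branch current I = V_A/R_H = 2.596/5.06 = 0.5130 µA.

I ≈ 0.513 µA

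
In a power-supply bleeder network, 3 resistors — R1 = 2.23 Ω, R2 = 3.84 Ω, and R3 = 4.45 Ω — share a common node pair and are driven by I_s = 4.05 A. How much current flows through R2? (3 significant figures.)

Total conductance ΣG = 1/2.23 + 1/3.84 + 1/4.45 = 0.9336 (units of 1/Ω).
R2 takes the fraction G_k/ΣG = 0.2604/0.9336 = 0.2789, so I = 4.05 × 0.2789 = 1.130 A.

I ≈ 1.13 A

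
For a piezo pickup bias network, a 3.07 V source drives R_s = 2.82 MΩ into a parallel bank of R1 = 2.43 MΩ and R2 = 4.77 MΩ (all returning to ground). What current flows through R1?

I ≈ 0.459 µA

Combine the parallel branches: R_p = (1/2.43 + 1/4.77)⁻¹ = 1.610 MΩ.
Node voltage V_A = V_s · R_p/(R_s + R_p) = 3.07 × 0.3634 = 1.116 V.
I(R1) = V_A / R1 = 1.116/2.43 = 0.4591 µA.
(Check via current divider: I_total = 0.6930 µA; share G_k/ΣG = 0.6625 → same result.)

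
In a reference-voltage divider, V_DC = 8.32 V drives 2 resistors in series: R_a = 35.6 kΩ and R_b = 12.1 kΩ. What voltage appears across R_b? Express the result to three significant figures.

Total series resistance ΣR = 35.6 + 12.1 = 47.70 kΩ.
Voltage divider: V = V_DC · (12.10 / 47.70) = 8.32 × 0.2537 = 2.111 V.

V ≈ 2.11 V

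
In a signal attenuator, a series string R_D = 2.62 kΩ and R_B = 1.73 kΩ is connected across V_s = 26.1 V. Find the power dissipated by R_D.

P ≈ 94.3 mW

ΣR = 4.350 kΩ → I = 26.1/4.350 = 6.000 mA.
V(R_D) = I·R = 15.72 V; P = V·I = 15.72 × 6.000 = 94.32 mW.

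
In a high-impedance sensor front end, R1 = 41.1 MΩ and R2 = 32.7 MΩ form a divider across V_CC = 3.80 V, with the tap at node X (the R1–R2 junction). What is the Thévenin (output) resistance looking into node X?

Zeroing V_CC shorts the top of R1 to ground, so R_th = R1 ‖ R2 = 18.21 MΩ.

R_th ≈ 18.2 MΩ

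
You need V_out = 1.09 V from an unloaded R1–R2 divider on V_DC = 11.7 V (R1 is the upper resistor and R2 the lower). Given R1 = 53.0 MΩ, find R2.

The divider ratio is R2/(R1+R2) = 1.09/11.7 = 0.09316.
So R2 = R1 · V_out/(V_DC − V_out) = 53.0 × 1.09/(11.7 − 1.09) = 53.0 × 0.1027 = 5.445 MΩ.

R2 ≈ 5.44 MΩ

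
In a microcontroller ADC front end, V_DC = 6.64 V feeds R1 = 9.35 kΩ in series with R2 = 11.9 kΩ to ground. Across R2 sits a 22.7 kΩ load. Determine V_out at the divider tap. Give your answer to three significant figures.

V_out ≈ 3.02 V

First combine the lower leg with the load: R2 ‖ R_L = 7.807 kΩ.
Then V_out = V_DC · R2'/(R1 + R2') = 6.64 × 7.807/17.16 = 3.021 V.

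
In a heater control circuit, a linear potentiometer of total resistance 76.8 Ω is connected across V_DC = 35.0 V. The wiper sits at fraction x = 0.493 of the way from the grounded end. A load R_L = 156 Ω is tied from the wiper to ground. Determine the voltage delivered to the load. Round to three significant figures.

Lower segment x·R_p = 37.86 Ω; upper segment (1−x)·R_p = 38.94 Ω.
(x·R_p) ‖ R_L = 30.47 Ω.
V_out = 35.0 × 30.47/(38.94 + 30.47) = 15.36 V.
(Unloaded: V_out = x·V_DC = 17.3 V.)

V_out ≈ 15.4 V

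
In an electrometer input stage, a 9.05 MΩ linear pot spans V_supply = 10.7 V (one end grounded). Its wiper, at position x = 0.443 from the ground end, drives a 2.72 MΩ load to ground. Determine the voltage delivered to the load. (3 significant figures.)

V_out ≈ 2.60 V

Lower segment x·R_p = 4.009 MΩ; upper segment (1−x)·R_p = 5.041 MΩ.
Lower segment in parallel with the load: 4.009 ‖ 2.72 = 1.621 MΩ.
Then V_out = V_supply · 1.621/(5.041 + 1.621) = 2.603 V.
(Unloaded: V_out = x·V_supply = 4.74 V.)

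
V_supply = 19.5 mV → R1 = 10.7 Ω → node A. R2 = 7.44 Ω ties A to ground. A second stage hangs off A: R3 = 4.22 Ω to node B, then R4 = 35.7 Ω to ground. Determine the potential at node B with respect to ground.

V_B ≈ 6.44 mV

Looking into the second stage from A: R3 + R4 = 39.92 Ω appears in parallel with R2.
R2 ‖ (R3+R4) = 6.271 Ω.
So V_A = 19.5 × 0.3695 = 7.206 mV.
V_B = V_A × 0.8943 = 6.444 mV.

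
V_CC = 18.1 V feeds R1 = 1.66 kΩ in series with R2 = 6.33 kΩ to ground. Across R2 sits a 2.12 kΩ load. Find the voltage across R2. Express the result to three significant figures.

V_out ≈ 8.85 V

First combine the lower leg with the load: R2 ‖ R_L = 1.588 kΩ.
Voltage divider with the loaded lower leg: V_out = 18.1 × 1.588/(1.66 + 1.588) = 18.1 × 0.4889 = 8.850 V.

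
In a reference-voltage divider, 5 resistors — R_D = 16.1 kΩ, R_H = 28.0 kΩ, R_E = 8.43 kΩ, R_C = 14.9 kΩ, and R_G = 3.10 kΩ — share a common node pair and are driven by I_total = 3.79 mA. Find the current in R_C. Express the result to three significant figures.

Total conductance ΣG = 1/16.1 + 1/28.0 + 1/8.43 + 1/14.9 + 1/3.10 = 0.6061 (units of 1/kΩ).
Current divider: I(R_C) = I_total · G_k/ΣG = 3.79 × (0.06711/0.6061) = 3.79 × 0.1107 = 0.4196 mA.

I ≈ 0.420 mA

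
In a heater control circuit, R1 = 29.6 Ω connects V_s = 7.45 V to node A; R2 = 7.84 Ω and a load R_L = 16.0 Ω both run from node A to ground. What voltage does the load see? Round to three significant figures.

The load sits in parallel with R2, giving an effective lower resistance R2' = R2·R_L/(R2+R_L) = 5.262 Ω.
Now apply the divider: V_out = 7.45 × 0.1509 = 1.124 V.

V_out ≈ 1.12 V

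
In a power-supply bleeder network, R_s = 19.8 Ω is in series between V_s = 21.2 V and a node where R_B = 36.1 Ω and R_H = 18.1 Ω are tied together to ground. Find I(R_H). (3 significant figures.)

I ≈ 0.443 A

Combine the parallel branches: R_p = (1/36.1 + 1/18.1)⁻¹ = 12.06 Ω.
V_A by voltage divider: V_A = 21.2 × 12.06/(19.8 + 12.06) = 8.023 V.
I(R_H) = V_A / R_H = 8.023/18.1 = 0.4433 A.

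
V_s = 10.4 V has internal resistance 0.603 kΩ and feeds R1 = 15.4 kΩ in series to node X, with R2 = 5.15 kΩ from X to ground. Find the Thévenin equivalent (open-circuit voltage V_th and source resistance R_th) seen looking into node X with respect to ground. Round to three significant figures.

R1' = 0.603 + 15.4 = 16.00 kΩ (source resistance + R1).
Open-circuit (no load on X): V_th = V_s · R2/(R1' + R2) = 10.4 × 5.15/(16.00 + 5.15) = 2.532 V.
Looking into X with the source shorted: R_th = R1'·R2/(R1'+R2) = 16.00 × 5.15/21.15 = 3.896 kΩ.

V_th ≈ 2.53 V, R_th ≈ 3.90 kΩ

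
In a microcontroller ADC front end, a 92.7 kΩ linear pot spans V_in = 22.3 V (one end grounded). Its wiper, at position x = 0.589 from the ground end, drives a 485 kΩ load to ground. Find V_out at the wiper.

The pot divides into 38.10 kΩ above the wiper and 54.60 kΩ below.
R_L loads the lower segment: effective lower R = 49.08 kΩ.
Then V_out = V_in · 49.08/(38.10 + 49.08) = 12.55 V.

V_out ≈ 12.6 V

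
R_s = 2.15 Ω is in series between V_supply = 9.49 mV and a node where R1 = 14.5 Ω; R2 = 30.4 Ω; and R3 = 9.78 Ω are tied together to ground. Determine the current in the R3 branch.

Equivalent of the parallel group: R_p = 4.899 Ω.
Node voltage V_A = V_supply · R_p/(R_s + R_p) = 9.49 × 0.6950 = 6.596 mV.
I(R3) = V_A / R3 = 6.596/9.78 = 0.6744 mA.

I ≈ 0.674 mA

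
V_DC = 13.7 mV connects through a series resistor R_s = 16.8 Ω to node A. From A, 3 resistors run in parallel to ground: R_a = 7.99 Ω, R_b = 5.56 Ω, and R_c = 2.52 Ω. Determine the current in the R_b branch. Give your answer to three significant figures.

I ≈ 0.193 mA

Parallel bank: R_p = 1/(1/7.99 + 1/5.56 + 1/2.52) = 1.425 Ω.
V_A = 13.7 × 1.425/18.22 = 1.071 mV.
Branch current I = V_A/R_b = 1.071/5.56 = 0.1926 mA.
(Check via current divider: I_total = 0.7517 mA; share G_k/ΣG = 0.2563 → same result.)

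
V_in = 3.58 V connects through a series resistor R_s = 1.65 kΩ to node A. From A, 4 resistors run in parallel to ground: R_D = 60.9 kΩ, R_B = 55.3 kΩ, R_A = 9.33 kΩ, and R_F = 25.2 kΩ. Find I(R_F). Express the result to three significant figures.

Equivalent of the parallel group: R_p = 5.514 kΩ.
Node voltage V_A = V_in · R_p/(R_s + R_p) = 3.58 × 0.7697 = 2.755 V.
I(R_F) = V_A / R_F = 2.755/25.2 = 0.1093 mA.
(Check via current divider: I_total = 0.4997 mA; share G_k/ΣG = 0.2188 → same result.)

I ≈ 0.109 mA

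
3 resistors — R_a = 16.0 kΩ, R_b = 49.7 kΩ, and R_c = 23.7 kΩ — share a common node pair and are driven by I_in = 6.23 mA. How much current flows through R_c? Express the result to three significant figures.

ΣG = 1/16.0 + 1/49.7 + 1/23.7 = 0.1248.
By the current-divider rule, I = I_in · G_k/ΣG = 6.23 × 0.3381 = 2.106 mA.

I ≈ 2.11 mA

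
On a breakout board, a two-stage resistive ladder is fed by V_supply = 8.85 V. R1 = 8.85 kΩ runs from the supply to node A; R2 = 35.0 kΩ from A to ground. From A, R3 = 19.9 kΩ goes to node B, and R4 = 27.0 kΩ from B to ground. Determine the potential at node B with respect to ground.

V_B ≈ 3.53 V

The second stage (R3 + R4 = 46.90 kΩ) loads node A in parallel with R2.
R2 ‖ (R3+R4) = 20.04 kΩ.
So V_A = 8.85 × 0.6937 = 6.139 V.
Stage 2 is unloaded, so V_B = V_A · R4/(R3+R4) = 6.139 × 27.0/46.90 = 3.534 V.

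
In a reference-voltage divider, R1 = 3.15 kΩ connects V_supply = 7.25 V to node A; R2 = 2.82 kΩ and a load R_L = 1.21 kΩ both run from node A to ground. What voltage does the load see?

V_out ≈ 1.54 V

R2 ‖ R_L = (2.82 × 1.21)/(2.82 + 1.21) = 0.8467 kΩ.
Now apply the divider: V_out = 7.25 × 0.2118 = 1.536 V.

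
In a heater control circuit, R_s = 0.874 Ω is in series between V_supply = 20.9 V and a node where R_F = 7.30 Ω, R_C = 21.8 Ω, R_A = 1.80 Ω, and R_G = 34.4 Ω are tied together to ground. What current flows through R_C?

Equivalent of the parallel group: R_p = 1.303 Ω.
Node voltage V_A = V_supply · R_p/(R_s + R_p) = 20.9 × 0.5985 = 12.51 V.
I(R_C) = V_A / R_C = 12.51/21.8 = 0.5738 A.

I ≈ 0.574 A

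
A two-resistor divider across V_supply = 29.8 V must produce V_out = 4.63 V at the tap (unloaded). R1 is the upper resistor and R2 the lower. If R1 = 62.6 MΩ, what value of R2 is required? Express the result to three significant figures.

V_out/V_supply = R2/(R1+R2) = 0.1554.
So R2 = R1 · V_out/(V_supply − V_out) = 62.6 × 4.63/(29.8 − 4.63) = 62.6 × 0.1839 = 11.52 MΩ.

R2 ≈ 11.5 MΩ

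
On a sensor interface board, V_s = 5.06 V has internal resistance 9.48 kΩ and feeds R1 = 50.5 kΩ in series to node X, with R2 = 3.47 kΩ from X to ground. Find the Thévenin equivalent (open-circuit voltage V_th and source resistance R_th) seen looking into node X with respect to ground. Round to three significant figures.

R1' = 9.48 + 50.5 = 59.98 kΩ (source resistance + R1).
V_th is the unloaded tap voltage: V_s · R2/(R1'+R2) = 5.06 × 0.05469 = 0.2767 V.
Looking into X with the source shorted: R_th = R1'·R2/(R1'+R2) = 59.98 × 3.47/63.45 = 3.280 kΩ.

V_th ≈ 0.277 V, R_th ≈ 3.28 kΩ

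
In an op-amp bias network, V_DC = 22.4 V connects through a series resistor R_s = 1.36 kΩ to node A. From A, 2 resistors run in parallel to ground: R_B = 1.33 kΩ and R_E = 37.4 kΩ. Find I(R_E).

Combine the parallel branches: R_p = (1/1.33 + 1/37.4)⁻¹ = 1.284 kΩ.
V_A = 22.4 × 1.284/2.644 = 10.88 V.
Branch current I = V_A/R_E = 10.88/37.4 = 0.2909 mA.

I ≈ 0.291 mA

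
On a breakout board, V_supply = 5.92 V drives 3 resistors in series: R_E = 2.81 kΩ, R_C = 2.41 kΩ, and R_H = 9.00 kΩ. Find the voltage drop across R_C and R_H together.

Total series resistance ΣR = 2.81 + 2.41 + 9.00 = 14.22 kΩ.
R_{R_C..R_H} = 2.41 + 9.00 = 11.41 kΩ.
Voltage divider: V = V_supply · (11.41 / 14.22) = 5.92 × 0.8024 = 4.750 V.

V ≈ 4.75 V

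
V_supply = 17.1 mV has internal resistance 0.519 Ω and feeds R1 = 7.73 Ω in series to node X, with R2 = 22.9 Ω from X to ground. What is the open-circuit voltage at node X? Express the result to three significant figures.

R1' = 0.519 + 7.73 = 8.249 Ω (source resistance + R1).
V_th is the unloaded tap voltage: V_supply · R2/(R1'+R2) = 17.1 × 0.7352 = 12.57 mV.

V_th ≈ 12.6 mV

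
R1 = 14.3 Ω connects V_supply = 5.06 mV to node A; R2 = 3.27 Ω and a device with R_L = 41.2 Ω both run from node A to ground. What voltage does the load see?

First combine the lower leg with the load: R2 ‖ R_L = 3.030 Ω.
Now apply the divider: V_out = 5.06 × 0.1748 = 0.8846 mV.
(Unloaded it would be 0.942 mV; the load pulls it down.)

V_out ≈ 0.885 mV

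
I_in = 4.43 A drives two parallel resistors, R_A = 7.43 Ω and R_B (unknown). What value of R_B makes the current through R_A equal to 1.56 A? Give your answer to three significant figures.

R_B ≈ 4.04 Ω

The fraction through R_A equals R_B/(R_A+R_B).
With f = 0.3521, R_B = R_A · f/(1−f) = 7.43 × 0.5436 = 4.039 Ω.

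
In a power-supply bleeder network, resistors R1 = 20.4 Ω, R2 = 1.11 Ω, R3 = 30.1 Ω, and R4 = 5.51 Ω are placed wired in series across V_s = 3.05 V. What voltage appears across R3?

Total series resistance ΣR = 20.4 + 1.11 + 30.1 + 5.51 = 57.12 Ω.
Voltage divider: V = V_s · (30.10 / 57.12) = 3.05 × 0.5270 = 1.607 V.

V ≈ 1.61 V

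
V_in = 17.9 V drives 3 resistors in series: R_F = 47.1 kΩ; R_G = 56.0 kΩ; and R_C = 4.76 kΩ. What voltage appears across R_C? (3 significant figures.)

V ≈ 0.790 V

Total series resistance ΣR = 47.1 + 56.0 + 4.76 = 107.9 kΩ.
Voltage divider: V = V_in · (4.760 / 107.9) = 17.9 × 0.04413 = 0.7899 V.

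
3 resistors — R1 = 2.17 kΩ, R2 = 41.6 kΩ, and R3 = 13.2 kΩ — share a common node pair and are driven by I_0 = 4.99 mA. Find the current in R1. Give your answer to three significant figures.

I ≈ 4.10 mA

Conductances: ΣG = 1/2.17 + 1/41.6 + 1/13.2 = 0.5606 (1/kΩ).
Current divider: I(R1) = I_0 · G_k/ΣG = 4.99 × (0.4608/0.5606) = 4.99 × 0.8220 = 4.102 mA.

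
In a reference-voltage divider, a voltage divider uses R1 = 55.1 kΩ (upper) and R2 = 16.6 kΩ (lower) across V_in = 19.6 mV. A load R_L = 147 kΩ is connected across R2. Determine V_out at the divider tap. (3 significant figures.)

V_out ≈ 4.18 mV

The load sits in parallel with R2, giving an effective lower resistance R2' = R2·R_L/(R2+R_L) = 14.92 kΩ.
Voltage divider with the loaded lower leg: V_out = 19.6 × 14.92/(55.1 + 14.92) = 19.6 × 0.2130 = 4.175 mV.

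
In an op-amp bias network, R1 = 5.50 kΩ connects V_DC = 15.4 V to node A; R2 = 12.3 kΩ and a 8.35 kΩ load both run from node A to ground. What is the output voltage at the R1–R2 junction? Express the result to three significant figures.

The load sits in parallel with R2, giving an effective lower resistance R2' = R2·R_L/(R2+R_L) = 4.974 kΩ.
Voltage divider with the loaded lower leg: V_out = 15.4 × 4.974/(5.50 + 4.974) = 15.4 × 0.4749 = 7.313 V.

V_out ≈ 7.31 V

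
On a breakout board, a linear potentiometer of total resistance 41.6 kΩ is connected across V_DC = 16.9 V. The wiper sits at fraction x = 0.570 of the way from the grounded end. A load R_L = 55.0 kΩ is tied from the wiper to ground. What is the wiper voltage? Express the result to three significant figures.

V_out ≈ 8.13 V

The pot divides into 17.89 kΩ above the wiper and 23.71 kΩ below.
R_L loads the lower segment: effective lower R = 16.57 kΩ.
Then V_out = V_DC · 16.57/(17.89 + 16.57) = 8.126 V.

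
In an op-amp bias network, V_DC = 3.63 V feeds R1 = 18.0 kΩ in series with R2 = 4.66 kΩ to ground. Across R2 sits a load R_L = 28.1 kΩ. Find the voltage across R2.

V_out ≈ 0.660 V

The load sits in parallel with R2, giving an effective lower resistance R2' = R2·R_L/(R2+R_L) = 3.997 kΩ.
Then V_out = V_DC · R2'/(R1 + R2') = 3.63 × 3.997/22.00 = 0.6596 V.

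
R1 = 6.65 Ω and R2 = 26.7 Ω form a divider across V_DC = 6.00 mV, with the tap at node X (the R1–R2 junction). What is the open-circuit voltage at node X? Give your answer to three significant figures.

Open-circuit (no load on X): V_th = V_DC · R2/(R1 + R2) = 6.00 × 26.7/(6.650 + 26.7) = 4.804 mV.

V_th ≈ 4.80 mV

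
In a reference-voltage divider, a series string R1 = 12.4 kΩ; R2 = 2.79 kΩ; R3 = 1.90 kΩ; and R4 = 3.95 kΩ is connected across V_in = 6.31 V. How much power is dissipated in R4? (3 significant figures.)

ΣR = 21.04 kΩ → I = 6.31/21.04 = 0.2999 mA.
V(R4) = I·R = 1.185 V; P = V·I = 1.185 × 0.2999 = 0.3553 mW.

P ≈ 0.355 mW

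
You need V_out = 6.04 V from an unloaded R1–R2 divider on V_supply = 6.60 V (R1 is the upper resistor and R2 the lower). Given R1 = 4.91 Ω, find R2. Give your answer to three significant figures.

V_out/V_supply = R2/(R1+R2) = 0.9152.
So R2 = R1 · V_out/(V_supply − V_out) = 4.91 × 6.04/(6.60 − 6.04) = 4.91 × 10.79 = 52.96 Ω.

R2 ≈ 53.0 Ω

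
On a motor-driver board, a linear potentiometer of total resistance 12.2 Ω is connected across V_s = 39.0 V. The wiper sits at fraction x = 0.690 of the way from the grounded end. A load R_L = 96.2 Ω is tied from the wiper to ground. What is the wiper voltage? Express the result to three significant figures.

The pot divides into 3.782 Ω above the wiper and 8.418 Ω below.
R_L loads the lower segment: effective lower R = 7.741 Ω.
V_out = 39.0 × 7.741/(3.782 + 7.741) = 26.20 V.

V_out ≈ 26.2 V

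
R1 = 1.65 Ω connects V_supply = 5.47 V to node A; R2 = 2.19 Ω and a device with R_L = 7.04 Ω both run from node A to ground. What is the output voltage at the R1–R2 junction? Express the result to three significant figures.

The load sits in parallel with R2, giving an effective lower resistance R2' = R2·R_L/(R2+R_L) = 1.670 Ω.
Then V_out = V_supply · R2'/(R1 + R2') = 5.47 × 1.670/3.320 = 2.752 V.
(Unloaded it would be 3.12 V; the load pulls it down.)

V_out ≈ 2.75 V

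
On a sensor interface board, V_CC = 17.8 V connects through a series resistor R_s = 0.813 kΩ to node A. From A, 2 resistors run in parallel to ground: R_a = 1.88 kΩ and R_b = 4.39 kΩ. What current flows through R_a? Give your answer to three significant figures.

I ≈ 5.85 mA

Combine the parallel branches: R_p = (1/1.88 + 1/4.39)⁻¹ = 1.316 kΩ.
V_A by voltage divider: V_A = 17.8 × 1.316/(0.813 + 1.316) = 11.00 V.
Branch current I = V_A/R_a = 11.00/1.88 = 5.853 mA.
(Check via current divider: I_total = 8.360 mA; share G_k/ΣG = 0.7002 → same result.)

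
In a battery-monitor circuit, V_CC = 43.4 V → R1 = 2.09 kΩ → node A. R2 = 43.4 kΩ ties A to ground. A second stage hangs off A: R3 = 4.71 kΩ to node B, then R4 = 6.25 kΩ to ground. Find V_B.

V_B ≈ 20.0 V

Looking into the second stage from A: R3 + R4 = 10.96 kΩ appears in parallel with R2.
Effective lower resistance at A: R2 ‖ 10.96 = 8.750 kΩ.
First divider: V_A = V_CC · 8.750/(2.09 + 8.750) = 35.03 V.
Then the unloaded second divider: V_B = V_A × R4/(R3+R4) = 35.03 × 0.5703 = 19.98 V.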